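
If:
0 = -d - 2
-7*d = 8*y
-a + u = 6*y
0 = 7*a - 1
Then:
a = 1/7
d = -2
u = 149/14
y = 7/4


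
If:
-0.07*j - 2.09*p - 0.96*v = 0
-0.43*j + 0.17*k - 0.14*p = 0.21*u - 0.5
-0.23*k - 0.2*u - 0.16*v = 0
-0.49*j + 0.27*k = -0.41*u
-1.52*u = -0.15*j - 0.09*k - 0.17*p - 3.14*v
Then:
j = 0.17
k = -1.36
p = -0.27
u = 1.10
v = 0.58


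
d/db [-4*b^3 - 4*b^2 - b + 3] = -12*b^2 - 8*b - 1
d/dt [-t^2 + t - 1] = 1 - 2*t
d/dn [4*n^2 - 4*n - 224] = 8*n - 4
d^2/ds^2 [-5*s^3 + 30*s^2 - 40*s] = 60 - 30*s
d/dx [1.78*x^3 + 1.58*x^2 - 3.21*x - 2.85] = 5.34*x^2 + 3.16*x - 3.21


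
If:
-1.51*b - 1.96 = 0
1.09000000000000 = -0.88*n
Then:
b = -1.30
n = -1.24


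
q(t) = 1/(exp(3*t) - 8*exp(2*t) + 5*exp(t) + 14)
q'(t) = (-3*exp(3*t) + 16*exp(2*t) - 5*exp(t))/(exp(3*t) - 8*exp(2*t) + 5*exp(t) + 14)^2 = (-3*exp(2*t) + 16*exp(t) - 5)*exp(t)/(exp(3*t) - 8*exp(2*t) + 5*exp(t) + 14)^2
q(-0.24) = 0.07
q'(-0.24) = 0.02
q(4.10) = 0.00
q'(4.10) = -0.00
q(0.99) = -0.09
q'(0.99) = 0.36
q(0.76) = -0.47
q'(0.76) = 7.44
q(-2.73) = 0.07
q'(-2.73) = -0.00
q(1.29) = -0.04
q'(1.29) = 0.08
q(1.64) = -0.03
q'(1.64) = -0.01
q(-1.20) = 0.07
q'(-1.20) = -0.00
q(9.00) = 0.00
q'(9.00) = 0.00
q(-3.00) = 0.07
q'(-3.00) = 0.00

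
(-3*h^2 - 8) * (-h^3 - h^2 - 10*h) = 3*h^5 + 3*h^4 + 38*h^3 + 8*h^2 + 80*h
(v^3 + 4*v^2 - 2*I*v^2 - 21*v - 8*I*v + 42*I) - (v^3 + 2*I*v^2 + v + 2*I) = 4*v^2 - 4*I*v^2 - 22*v - 8*I*v + 40*I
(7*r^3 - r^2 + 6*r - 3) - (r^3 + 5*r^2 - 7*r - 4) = 6*r^3 - 6*r^2 + 13*r + 1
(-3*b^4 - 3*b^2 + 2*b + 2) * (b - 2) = -3*b^5 + 6*b^4 - 3*b^3 + 8*b^2 - 2*b - 4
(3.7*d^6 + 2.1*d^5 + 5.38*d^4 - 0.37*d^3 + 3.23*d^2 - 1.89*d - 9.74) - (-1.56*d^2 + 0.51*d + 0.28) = 3.7*d^6 + 2.1*d^5 + 5.38*d^4 - 0.37*d^3 + 4.79*d^2 - 2.4*d - 10.02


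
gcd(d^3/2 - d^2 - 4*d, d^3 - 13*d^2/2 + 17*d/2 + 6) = d - 4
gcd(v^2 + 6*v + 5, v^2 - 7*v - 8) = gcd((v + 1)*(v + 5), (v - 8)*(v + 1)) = v + 1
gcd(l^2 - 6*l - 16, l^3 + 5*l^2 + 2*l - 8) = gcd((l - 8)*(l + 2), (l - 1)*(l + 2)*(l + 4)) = l + 2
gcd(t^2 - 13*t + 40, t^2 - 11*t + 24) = t - 8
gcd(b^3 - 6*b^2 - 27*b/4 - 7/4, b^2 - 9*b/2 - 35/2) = b - 7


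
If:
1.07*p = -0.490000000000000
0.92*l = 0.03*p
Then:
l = -0.01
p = -0.46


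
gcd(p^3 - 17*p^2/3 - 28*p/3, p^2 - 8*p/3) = p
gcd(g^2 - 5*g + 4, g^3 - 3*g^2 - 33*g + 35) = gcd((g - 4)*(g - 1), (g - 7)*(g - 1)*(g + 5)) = g - 1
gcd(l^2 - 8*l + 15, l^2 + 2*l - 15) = l - 3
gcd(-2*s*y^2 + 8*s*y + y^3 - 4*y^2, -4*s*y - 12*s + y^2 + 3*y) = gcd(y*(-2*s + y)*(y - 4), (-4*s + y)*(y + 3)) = 1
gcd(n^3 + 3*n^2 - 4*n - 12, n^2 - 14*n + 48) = 1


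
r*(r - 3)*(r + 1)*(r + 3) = r^4 + r^3 - 9*r^2 - 9*r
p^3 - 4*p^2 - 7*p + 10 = (p - 5)*(p - 1)*(p + 2)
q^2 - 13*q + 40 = (q - 8)*(q - 5)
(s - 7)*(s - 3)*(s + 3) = s^3 - 7*s^2 - 9*s + 63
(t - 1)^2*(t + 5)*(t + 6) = t^4 + 9*t^3 + 9*t^2 - 49*t + 30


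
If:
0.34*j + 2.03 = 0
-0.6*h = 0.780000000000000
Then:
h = -1.30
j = -5.97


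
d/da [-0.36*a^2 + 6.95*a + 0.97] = 6.95 - 0.72*a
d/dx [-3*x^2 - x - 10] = -6*x - 1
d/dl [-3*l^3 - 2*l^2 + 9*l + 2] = -9*l^2 - 4*l + 9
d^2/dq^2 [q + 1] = 0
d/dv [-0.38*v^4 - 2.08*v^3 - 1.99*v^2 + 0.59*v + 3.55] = -1.52*v^3 - 6.24*v^2 - 3.98*v + 0.59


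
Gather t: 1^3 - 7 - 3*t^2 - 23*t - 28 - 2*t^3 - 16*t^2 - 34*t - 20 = -2*t^3 - 19*t^2 - 57*t - 54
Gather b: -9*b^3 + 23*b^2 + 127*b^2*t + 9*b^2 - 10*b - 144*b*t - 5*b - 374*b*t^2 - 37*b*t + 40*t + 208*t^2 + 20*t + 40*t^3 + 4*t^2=-9*b^3 + b^2*(127*t + 32) + b*(-374*t^2 - 181*t - 15) + 40*t^3 + 212*t^2 + 60*t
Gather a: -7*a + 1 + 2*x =-7*a + 2*x + 1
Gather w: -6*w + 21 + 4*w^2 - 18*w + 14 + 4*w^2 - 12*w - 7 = 8*w^2 - 36*w + 28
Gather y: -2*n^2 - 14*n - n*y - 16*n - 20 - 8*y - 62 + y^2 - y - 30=-2*n^2 - 30*n + y^2 + y*(-n - 9) - 112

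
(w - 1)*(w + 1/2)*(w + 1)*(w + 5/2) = w^4 + 3*w^3 + w^2/4 - 3*w - 5/4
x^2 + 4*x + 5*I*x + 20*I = (x + 4)*(x + 5*I)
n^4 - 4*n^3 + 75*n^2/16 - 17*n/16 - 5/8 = (n - 2)*(n - 5/4)*(n - 1)*(n + 1/4)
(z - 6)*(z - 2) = z^2 - 8*z + 12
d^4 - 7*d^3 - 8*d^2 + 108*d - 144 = (d - 6)*(d - 3)*(d - 2)*(d + 4)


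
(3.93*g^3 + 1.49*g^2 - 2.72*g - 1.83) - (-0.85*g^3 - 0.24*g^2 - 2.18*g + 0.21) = 4.78*g^3 + 1.73*g^2 - 0.54*g - 2.04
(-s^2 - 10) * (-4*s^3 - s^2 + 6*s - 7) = 4*s^5 + s^4 + 34*s^3 + 17*s^2 - 60*s + 70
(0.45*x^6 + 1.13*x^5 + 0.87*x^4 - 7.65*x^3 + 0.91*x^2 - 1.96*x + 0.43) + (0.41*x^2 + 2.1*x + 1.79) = 0.45*x^6 + 1.13*x^5 + 0.87*x^4 - 7.65*x^3 + 1.32*x^2 + 0.14*x + 2.22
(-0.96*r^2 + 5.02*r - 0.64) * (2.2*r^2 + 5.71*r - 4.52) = -2.112*r^4 + 5.5624*r^3 + 31.5954*r^2 - 26.3448*r + 2.8928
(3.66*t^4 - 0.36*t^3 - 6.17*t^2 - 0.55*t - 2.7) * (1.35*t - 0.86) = 4.941*t^5 - 3.6336*t^4 - 8.0199*t^3 + 4.5637*t^2 - 3.172*t + 2.322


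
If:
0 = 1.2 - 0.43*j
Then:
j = 2.79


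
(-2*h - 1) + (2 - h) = 1 - 3*h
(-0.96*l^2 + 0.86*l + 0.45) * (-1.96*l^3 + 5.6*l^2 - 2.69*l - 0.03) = 1.8816*l^5 - 7.0616*l^4 + 6.5164*l^3 + 0.2354*l^2 - 1.2363*l - 0.0135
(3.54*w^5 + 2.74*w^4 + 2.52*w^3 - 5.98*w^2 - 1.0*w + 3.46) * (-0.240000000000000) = -0.8496*w^5 - 0.6576*w^4 - 0.6048*w^3 + 1.4352*w^2 + 0.24*w - 0.8304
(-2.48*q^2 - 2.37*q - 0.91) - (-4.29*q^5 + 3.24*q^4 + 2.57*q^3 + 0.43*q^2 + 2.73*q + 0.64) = 4.29*q^5 - 3.24*q^4 - 2.57*q^3 - 2.91*q^2 - 5.1*q - 1.55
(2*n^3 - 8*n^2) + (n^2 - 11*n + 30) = 2*n^3 - 7*n^2 - 11*n + 30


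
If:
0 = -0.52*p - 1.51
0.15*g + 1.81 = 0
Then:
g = -12.07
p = -2.90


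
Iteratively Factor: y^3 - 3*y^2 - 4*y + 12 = (y + 2)*(y^2 - 5*y + 6) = (y - 3)*(y + 2)*(y - 2)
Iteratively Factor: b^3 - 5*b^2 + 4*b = (b)*(b^2 - 5*b + 4) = b*(b - 4)*(b - 1)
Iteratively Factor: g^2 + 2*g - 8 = (g - 2)*(g + 4)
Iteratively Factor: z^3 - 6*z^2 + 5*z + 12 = (z + 1)*(z^2 - 7*z + 12) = (z - 4)*(z + 1)*(z - 3)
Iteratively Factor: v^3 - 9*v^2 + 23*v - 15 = (v - 5)*(v^2 - 4*v + 3) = (v - 5)*(v - 3)*(v - 1)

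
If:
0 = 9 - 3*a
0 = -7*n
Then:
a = 3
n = 0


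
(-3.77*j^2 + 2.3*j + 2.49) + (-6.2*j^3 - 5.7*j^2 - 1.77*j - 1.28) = -6.2*j^3 - 9.47*j^2 + 0.53*j + 1.21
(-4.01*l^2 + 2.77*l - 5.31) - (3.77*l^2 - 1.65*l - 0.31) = -7.78*l^2 + 4.42*l - 5.0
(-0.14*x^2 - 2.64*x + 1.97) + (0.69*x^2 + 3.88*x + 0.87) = 0.55*x^2 + 1.24*x + 2.84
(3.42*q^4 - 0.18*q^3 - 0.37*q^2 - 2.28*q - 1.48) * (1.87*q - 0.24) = 6.3954*q^5 - 1.1574*q^4 - 0.6487*q^3 - 4.1748*q^2 - 2.2204*q + 0.3552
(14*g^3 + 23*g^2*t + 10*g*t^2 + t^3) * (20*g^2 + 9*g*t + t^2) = 280*g^5 + 586*g^4*t + 421*g^3*t^2 + 133*g^2*t^3 + 19*g*t^4 + t^5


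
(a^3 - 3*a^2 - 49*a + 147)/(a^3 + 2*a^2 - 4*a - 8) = (a^3 - 3*a^2 - 49*a + 147)/(a^3 + 2*a^2 - 4*a - 8)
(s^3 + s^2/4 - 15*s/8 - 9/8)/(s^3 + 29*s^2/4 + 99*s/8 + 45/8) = (2*s^2 - s - 3)/(2*s^2 + 13*s + 15)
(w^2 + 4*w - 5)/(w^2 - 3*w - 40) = (w - 1)/(w - 8)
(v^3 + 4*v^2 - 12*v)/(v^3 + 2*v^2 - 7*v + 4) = v*(v^2 + 4*v - 12)/(v^3 + 2*v^2 - 7*v + 4)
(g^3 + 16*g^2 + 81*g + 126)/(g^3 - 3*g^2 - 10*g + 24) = (g^2 + 13*g + 42)/(g^2 - 6*g + 8)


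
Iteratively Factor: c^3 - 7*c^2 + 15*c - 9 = (c - 3)*(c^2 - 4*c + 3) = (c - 3)^2*(c - 1)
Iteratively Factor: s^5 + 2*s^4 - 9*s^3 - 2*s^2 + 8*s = (s - 2)*(s^4 + 4*s^3 - s^2 - 4*s) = (s - 2)*(s + 1)*(s^3 + 3*s^2 - 4*s) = (s - 2)*(s + 1)*(s + 4)*(s^2 - s) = s*(s - 2)*(s + 1)*(s + 4)*(s - 1)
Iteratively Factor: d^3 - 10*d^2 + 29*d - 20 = (d - 1)*(d^2 - 9*d + 20) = (d - 5)*(d - 1)*(d - 4)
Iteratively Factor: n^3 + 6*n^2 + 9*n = (n + 3)*(n^2 + 3*n) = n*(n + 3)*(n + 3)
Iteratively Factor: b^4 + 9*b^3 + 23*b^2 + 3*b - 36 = (b - 1)*(b^3 + 10*b^2 + 33*b + 36) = (b - 1)*(b + 3)*(b^2 + 7*b + 12) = (b - 1)*(b + 3)*(b + 4)*(b + 3)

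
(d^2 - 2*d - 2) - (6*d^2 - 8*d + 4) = -5*d^2 + 6*d - 6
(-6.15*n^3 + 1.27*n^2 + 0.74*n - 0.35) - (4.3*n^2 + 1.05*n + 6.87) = -6.15*n^3 - 3.03*n^2 - 0.31*n - 7.22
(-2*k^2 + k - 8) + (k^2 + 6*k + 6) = -k^2 + 7*k - 2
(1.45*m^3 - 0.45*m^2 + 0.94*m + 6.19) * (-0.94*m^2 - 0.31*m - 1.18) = -1.363*m^5 - 0.0265*m^4 - 2.4551*m^3 - 5.579*m^2 - 3.0281*m - 7.3042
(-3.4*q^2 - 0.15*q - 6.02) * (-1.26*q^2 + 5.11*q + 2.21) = 4.284*q^4 - 17.185*q^3 - 0.6953*q^2 - 31.0937*q - 13.3042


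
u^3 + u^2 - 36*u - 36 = (u - 6)*(u + 1)*(u + 6)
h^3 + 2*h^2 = h^2*(h + 2)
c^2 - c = c*(c - 1)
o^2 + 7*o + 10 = (o + 2)*(o + 5)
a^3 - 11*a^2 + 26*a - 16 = (a - 8)*(a - 2)*(a - 1)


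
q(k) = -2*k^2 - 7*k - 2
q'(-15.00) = 53.00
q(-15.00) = -347.00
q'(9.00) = -43.00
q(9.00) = -227.00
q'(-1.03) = -2.88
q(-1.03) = 3.09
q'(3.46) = -20.84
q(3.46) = -50.16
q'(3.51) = -21.04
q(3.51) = -51.21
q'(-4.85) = 12.40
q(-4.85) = -15.10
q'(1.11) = -11.44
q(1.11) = -12.23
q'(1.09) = -11.36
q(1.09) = -12.01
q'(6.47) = -32.88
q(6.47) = -131.01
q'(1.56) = -13.24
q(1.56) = -17.79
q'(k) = -4*k - 7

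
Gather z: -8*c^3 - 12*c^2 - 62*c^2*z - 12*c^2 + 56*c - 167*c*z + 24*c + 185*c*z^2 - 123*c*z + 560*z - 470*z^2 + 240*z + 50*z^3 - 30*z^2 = -8*c^3 - 24*c^2 + 80*c + 50*z^3 + z^2*(185*c - 500) + z*(-62*c^2 - 290*c + 800)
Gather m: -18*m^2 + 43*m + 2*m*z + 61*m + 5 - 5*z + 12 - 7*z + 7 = -18*m^2 + m*(2*z + 104) - 12*z + 24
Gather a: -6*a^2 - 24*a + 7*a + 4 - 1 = -6*a^2 - 17*a + 3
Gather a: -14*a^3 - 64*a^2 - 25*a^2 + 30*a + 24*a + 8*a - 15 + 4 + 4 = -14*a^3 - 89*a^2 + 62*a - 7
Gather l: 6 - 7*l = 6 - 7*l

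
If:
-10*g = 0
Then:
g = 0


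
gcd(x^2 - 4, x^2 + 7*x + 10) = x + 2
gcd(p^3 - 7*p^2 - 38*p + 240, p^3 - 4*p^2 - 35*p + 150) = p^2 + p - 30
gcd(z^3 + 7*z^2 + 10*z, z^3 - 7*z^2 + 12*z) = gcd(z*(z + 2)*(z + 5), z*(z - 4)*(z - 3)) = z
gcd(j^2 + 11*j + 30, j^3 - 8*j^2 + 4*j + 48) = 1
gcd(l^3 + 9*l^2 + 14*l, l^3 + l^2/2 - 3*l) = l^2 + 2*l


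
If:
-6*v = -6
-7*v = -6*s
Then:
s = 7/6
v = 1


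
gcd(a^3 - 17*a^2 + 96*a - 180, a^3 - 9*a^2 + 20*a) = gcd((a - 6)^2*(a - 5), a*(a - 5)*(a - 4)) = a - 5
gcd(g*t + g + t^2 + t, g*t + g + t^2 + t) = g*t + g + t^2 + t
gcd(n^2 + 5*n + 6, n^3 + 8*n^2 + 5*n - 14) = n + 2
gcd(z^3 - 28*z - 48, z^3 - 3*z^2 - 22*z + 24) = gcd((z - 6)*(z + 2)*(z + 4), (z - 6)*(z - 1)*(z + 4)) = z^2 - 2*z - 24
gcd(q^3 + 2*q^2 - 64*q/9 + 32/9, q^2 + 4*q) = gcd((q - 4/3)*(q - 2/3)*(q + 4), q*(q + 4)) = q + 4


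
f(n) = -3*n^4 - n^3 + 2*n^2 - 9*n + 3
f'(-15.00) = 39756.00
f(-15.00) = -147912.00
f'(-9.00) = 8460.00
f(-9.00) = -18708.00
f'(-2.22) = 98.63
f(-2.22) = -29.09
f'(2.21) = -144.34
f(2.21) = -89.48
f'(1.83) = -85.27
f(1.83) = -46.55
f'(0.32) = -8.42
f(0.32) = 0.26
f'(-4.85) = 1270.04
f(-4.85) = -1452.14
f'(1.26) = -32.73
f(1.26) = -14.73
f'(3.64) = -612.93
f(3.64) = -578.15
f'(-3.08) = 300.84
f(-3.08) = -191.06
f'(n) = -12*n^3 - 3*n^2 + 4*n - 9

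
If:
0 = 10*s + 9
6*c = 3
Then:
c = 1/2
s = -9/10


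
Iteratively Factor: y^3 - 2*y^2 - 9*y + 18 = (y - 2)*(y^2 - 9) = (y - 3)*(y - 2)*(y + 3)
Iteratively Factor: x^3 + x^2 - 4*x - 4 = (x + 2)*(x^2 - x - 2) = (x - 2)*(x + 2)*(x + 1)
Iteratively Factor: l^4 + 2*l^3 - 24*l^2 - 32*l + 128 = (l - 2)*(l^3 + 4*l^2 - 16*l - 64) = (l - 2)*(l + 4)*(l^2 - 16) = (l - 4)*(l - 2)*(l + 4)*(l + 4)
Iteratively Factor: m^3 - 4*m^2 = (m)*(m^2 - 4*m) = m*(m - 4)*(m)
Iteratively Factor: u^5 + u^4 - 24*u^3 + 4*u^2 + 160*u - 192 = (u + 4)*(u^4 - 3*u^3 - 12*u^2 + 52*u - 48) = (u - 2)*(u + 4)*(u^3 - u^2 - 14*u + 24) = (u - 3)*(u - 2)*(u + 4)*(u^2 + 2*u - 8) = (u - 3)*(u - 2)^2*(u + 4)*(u + 4)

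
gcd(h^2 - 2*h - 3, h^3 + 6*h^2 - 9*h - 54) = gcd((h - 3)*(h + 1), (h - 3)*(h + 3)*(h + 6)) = h - 3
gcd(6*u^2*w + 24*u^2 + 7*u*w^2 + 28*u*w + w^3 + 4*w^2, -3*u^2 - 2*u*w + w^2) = u + w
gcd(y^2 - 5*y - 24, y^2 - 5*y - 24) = y^2 - 5*y - 24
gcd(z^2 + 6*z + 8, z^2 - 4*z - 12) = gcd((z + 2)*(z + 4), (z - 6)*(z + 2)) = z + 2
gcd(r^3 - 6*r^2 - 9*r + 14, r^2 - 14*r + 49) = r - 7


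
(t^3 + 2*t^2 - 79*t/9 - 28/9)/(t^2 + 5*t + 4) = (t^2 - 2*t - 7/9)/(t + 1)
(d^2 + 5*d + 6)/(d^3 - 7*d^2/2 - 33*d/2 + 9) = 2*(d + 2)/(2*d^2 - 13*d + 6)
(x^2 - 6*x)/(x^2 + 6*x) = (x - 6)/(x + 6)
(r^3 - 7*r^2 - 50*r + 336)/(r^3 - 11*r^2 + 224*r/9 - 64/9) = 9*(r^2 + r - 42)/(9*r^2 - 27*r + 8)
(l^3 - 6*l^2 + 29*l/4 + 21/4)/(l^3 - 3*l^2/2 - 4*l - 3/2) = (l - 7/2)/(l + 1)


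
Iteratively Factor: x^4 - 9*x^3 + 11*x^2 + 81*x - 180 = (x - 4)*(x^3 - 5*x^2 - 9*x + 45) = (x - 4)*(x + 3)*(x^2 - 8*x + 15) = (x - 4)*(x - 3)*(x + 3)*(x - 5)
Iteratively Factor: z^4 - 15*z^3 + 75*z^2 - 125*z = (z - 5)*(z^3 - 10*z^2 + 25*z) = (z - 5)^2*(z^2 - 5*z) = z*(z - 5)^2*(z - 5)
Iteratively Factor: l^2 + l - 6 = (l - 2)*(l + 3)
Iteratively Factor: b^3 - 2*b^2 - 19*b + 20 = (b + 4)*(b^2 - 6*b + 5) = (b - 1)*(b + 4)*(b - 5)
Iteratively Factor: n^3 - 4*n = (n - 2)*(n^2 + 2*n) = (n - 2)*(n + 2)*(n)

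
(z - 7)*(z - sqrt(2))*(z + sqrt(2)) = z^3 - 7*z^2 - 2*z + 14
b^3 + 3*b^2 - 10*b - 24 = (b - 3)*(b + 2)*(b + 4)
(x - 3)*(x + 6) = x^2 + 3*x - 18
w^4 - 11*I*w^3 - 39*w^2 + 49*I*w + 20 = (w - 5*I)*(w - 4*I)*(w - I)^2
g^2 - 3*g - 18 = (g - 6)*(g + 3)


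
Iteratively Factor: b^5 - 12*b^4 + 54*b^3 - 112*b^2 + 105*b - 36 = (b - 3)*(b^4 - 9*b^3 + 27*b^2 - 31*b + 12) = (b - 3)*(b - 1)*(b^3 - 8*b^2 + 19*b - 12) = (b - 3)^2*(b - 1)*(b^2 - 5*b + 4) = (b - 4)*(b - 3)^2*(b - 1)*(b - 1)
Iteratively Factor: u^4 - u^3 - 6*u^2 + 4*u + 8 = (u + 2)*(u^3 - 3*u^2 + 4) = (u - 2)*(u + 2)*(u^2 - u - 2) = (u - 2)^2*(u + 2)*(u + 1)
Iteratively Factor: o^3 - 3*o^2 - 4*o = (o + 1)*(o^2 - 4*o) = (o - 4)*(o + 1)*(o)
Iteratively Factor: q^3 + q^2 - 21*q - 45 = (q + 3)*(q^2 - 2*q - 15) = (q + 3)^2*(q - 5)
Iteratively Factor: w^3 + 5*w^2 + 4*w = (w + 1)*(w^2 + 4*w) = w*(w + 1)*(w + 4)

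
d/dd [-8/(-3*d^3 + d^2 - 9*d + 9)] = 8*(-9*d^2 + 2*d - 9)/(3*d^3 - d^2 + 9*d - 9)^2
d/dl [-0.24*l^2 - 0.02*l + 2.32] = -0.48*l - 0.02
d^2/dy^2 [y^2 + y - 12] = 2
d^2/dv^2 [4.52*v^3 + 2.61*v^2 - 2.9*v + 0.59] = 27.12*v + 5.22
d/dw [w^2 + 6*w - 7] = 2*w + 6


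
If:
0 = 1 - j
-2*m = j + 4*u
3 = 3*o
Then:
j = 1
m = -2*u - 1/2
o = 1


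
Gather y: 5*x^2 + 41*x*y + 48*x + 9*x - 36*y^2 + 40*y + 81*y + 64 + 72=5*x^2 + 57*x - 36*y^2 + y*(41*x + 121) + 136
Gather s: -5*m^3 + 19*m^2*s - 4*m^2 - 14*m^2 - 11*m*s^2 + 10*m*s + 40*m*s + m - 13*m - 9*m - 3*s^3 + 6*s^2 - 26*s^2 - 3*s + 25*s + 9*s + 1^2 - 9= -5*m^3 - 18*m^2 - 21*m - 3*s^3 + s^2*(-11*m - 20) + s*(19*m^2 + 50*m + 31) - 8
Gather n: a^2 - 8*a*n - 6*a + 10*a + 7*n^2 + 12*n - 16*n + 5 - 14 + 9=a^2 + 4*a + 7*n^2 + n*(-8*a - 4)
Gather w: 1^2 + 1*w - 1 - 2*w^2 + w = -2*w^2 + 2*w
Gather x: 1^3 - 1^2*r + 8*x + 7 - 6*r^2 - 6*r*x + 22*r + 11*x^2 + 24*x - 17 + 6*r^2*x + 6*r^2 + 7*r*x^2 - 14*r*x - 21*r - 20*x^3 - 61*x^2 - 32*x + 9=-20*x^3 + x^2*(7*r - 50) + x*(6*r^2 - 20*r)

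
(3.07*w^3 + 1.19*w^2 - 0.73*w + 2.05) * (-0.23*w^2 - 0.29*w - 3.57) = -0.7061*w^5 - 1.164*w^4 - 11.1371*w^3 - 4.5081*w^2 + 2.0116*w - 7.3185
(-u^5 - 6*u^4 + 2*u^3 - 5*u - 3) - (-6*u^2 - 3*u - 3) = -u^5 - 6*u^4 + 2*u^3 + 6*u^2 - 2*u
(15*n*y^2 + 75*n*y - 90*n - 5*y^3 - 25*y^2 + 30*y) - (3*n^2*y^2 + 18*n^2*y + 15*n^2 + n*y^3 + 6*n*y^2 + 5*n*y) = -3*n^2*y^2 - 18*n^2*y - 15*n^2 - n*y^3 + 9*n*y^2 + 70*n*y - 90*n - 5*y^3 - 25*y^2 + 30*y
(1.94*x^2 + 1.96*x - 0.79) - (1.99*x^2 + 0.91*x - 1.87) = -0.05*x^2 + 1.05*x + 1.08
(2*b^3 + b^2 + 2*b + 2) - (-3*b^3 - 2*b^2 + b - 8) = 5*b^3 + 3*b^2 + b + 10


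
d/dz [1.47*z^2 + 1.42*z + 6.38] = 2.94*z + 1.42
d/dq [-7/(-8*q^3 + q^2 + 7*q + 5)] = 7*(-24*q^2 + 2*q + 7)/(-8*q^3 + q^2 + 7*q + 5)^2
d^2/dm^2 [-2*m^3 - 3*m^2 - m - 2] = -12*m - 6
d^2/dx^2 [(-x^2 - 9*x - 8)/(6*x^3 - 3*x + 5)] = 4*(-18*x^6 - 486*x^5 - 891*x^4 + 24*x^3 + 1026*x^2 + 360*x - 116)/(216*x^9 - 324*x^7 + 540*x^6 + 162*x^5 - 540*x^4 + 423*x^3 + 135*x^2 - 225*x + 125)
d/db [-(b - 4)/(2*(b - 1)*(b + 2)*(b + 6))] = (b^3 - 5*b^2/2 - 28*b - 2)/(b^6 + 14*b^5 + 57*b^4 + 32*b^3 - 152*b^2 - 96*b + 144)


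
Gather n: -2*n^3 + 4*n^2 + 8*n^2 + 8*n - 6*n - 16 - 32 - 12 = -2*n^3 + 12*n^2 + 2*n - 60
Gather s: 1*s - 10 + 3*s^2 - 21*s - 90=3*s^2 - 20*s - 100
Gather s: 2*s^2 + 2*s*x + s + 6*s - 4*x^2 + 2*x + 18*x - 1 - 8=2*s^2 + s*(2*x + 7) - 4*x^2 + 20*x - 9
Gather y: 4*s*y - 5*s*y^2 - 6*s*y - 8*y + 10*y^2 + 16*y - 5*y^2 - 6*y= y^2*(5 - 5*s) + y*(2 - 2*s)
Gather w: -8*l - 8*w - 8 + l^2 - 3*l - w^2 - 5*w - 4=l^2 - 11*l - w^2 - 13*w - 12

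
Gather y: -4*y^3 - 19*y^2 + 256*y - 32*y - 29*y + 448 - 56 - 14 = -4*y^3 - 19*y^2 + 195*y + 378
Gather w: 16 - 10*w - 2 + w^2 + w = w^2 - 9*w + 14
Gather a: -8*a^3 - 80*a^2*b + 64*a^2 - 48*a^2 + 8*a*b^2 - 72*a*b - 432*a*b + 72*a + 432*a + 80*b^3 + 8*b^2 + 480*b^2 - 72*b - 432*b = -8*a^3 + a^2*(16 - 80*b) + a*(8*b^2 - 504*b + 504) + 80*b^3 + 488*b^2 - 504*b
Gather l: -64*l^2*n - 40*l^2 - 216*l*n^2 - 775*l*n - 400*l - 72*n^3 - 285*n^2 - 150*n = l^2*(-64*n - 40) + l*(-216*n^2 - 775*n - 400) - 72*n^3 - 285*n^2 - 150*n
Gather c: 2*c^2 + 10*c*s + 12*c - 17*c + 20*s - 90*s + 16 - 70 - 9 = 2*c^2 + c*(10*s - 5) - 70*s - 63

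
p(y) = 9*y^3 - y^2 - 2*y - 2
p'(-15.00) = 6103.00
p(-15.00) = -30572.00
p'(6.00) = 958.00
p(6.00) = 1894.00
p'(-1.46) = 58.47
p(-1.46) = -29.22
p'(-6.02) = 988.53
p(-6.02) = -1989.71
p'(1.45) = 51.87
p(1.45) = 20.44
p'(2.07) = 109.55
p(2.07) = 69.40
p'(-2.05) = 115.57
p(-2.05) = -79.64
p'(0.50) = 3.75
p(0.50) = -2.12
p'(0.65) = 8.11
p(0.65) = -1.25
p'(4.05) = 432.77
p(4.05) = 571.37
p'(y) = 27*y^2 - 2*y - 2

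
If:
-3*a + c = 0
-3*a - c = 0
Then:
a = 0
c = 0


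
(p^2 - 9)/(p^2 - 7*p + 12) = (p + 3)/(p - 4)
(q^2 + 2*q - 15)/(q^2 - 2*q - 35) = (q - 3)/(q - 7)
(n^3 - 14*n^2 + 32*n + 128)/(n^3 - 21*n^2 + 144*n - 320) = (n + 2)/(n - 5)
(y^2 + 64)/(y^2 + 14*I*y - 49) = (y^2 + 64)/(y^2 + 14*I*y - 49)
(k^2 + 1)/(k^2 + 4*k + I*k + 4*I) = (k - I)/(k + 4)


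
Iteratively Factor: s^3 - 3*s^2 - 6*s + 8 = (s + 2)*(s^2 - 5*s + 4) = (s - 4)*(s + 2)*(s - 1)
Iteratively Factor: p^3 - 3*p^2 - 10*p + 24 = (p - 4)*(p^2 + p - 6) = (p - 4)*(p - 2)*(p + 3)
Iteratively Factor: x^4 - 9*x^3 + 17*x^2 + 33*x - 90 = (x - 3)*(x^3 - 6*x^2 - x + 30) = (x - 5)*(x - 3)*(x^2 - x - 6) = (x - 5)*(x - 3)*(x + 2)*(x - 3)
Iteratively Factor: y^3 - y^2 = (y)*(y^2 - y) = y^2*(y - 1)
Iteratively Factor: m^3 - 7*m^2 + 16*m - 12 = (m - 2)*(m^2 - 5*m + 6) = (m - 2)^2*(m - 3)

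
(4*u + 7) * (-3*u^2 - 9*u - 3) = -12*u^3 - 57*u^2 - 75*u - 21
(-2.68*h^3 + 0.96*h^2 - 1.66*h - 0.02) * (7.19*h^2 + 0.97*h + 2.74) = -19.2692*h^5 + 4.3028*h^4 - 18.3474*h^3 + 0.8764*h^2 - 4.5678*h - 0.0548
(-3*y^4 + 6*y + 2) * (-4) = 12*y^4 - 24*y - 8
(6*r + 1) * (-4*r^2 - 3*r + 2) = -24*r^3 - 22*r^2 + 9*r + 2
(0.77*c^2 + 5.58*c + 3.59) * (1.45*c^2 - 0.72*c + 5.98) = 1.1165*c^4 + 7.5366*c^3 + 5.7925*c^2 + 30.7836*c + 21.4682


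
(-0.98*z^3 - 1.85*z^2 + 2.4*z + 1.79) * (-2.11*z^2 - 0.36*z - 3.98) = 2.0678*z^5 + 4.2563*z^4 - 0.497599999999999*z^3 + 2.7221*z^2 - 10.1964*z - 7.1242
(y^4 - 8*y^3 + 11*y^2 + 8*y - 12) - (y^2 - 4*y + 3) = y^4 - 8*y^3 + 10*y^2 + 12*y - 15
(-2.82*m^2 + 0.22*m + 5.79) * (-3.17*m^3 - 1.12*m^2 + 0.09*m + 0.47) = 8.9394*m^5 + 2.461*m^4 - 18.8545*m^3 - 7.7904*m^2 + 0.6245*m + 2.7213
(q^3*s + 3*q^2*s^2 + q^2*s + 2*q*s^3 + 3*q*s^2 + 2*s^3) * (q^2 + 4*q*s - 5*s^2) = q^5*s + 7*q^4*s^2 + q^4*s + 9*q^3*s^3 + 7*q^3*s^2 - 7*q^2*s^4 + 9*q^2*s^3 - 10*q*s^5 - 7*q*s^4 - 10*s^5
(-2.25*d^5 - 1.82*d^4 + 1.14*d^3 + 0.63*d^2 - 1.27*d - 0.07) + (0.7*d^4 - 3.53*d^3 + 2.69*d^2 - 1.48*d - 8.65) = -2.25*d^5 - 1.12*d^4 - 2.39*d^3 + 3.32*d^2 - 2.75*d - 8.72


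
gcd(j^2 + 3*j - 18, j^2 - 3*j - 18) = 1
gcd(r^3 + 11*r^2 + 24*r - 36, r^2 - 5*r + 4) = r - 1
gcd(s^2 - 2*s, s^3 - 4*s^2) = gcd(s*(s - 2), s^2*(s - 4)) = s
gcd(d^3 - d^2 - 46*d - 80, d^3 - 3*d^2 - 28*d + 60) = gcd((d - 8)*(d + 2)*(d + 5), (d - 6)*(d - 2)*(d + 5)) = d + 5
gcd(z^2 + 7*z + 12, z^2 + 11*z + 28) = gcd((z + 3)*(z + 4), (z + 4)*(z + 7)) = z + 4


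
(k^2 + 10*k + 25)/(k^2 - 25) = (k + 5)/(k - 5)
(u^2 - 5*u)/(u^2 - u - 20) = u/(u + 4)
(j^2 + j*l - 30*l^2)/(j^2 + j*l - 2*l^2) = (j^2 + j*l - 30*l^2)/(j^2 + j*l - 2*l^2)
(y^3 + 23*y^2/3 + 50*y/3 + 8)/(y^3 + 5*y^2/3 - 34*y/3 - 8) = (y + 3)/(y - 3)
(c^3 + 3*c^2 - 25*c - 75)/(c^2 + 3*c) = c - 25/c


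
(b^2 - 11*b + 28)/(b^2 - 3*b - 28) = (b - 4)/(b + 4)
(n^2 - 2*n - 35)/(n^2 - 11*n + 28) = (n + 5)/(n - 4)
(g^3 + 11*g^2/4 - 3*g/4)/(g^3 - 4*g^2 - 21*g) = (g - 1/4)/(g - 7)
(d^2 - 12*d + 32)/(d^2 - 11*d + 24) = (d - 4)/(d - 3)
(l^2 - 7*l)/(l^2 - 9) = l*(l - 7)/(l^2 - 9)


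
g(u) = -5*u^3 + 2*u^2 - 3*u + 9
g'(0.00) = -3.00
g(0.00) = 9.00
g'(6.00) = -519.00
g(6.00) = -1017.00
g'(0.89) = -11.32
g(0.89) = 4.39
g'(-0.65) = -11.94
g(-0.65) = 13.17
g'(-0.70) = -13.15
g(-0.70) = 13.80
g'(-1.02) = -22.69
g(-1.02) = 19.45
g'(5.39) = -417.22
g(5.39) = -732.02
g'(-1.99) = -70.36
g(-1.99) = 62.29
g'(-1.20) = -29.40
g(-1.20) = 24.12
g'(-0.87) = -17.83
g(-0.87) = 16.42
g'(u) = -15*u^2 + 4*u - 3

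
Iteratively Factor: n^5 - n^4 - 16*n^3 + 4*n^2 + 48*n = (n)*(n^4 - n^3 - 16*n^2 + 4*n + 48) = n*(n - 2)*(n^3 + n^2 - 14*n - 24) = n*(n - 2)*(n + 3)*(n^2 - 2*n - 8) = n*(n - 4)*(n - 2)*(n + 3)*(n + 2)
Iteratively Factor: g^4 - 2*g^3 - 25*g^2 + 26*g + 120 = (g + 2)*(g^3 - 4*g^2 - 17*g + 60) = (g + 2)*(g + 4)*(g^2 - 8*g + 15) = (g - 5)*(g + 2)*(g + 4)*(g - 3)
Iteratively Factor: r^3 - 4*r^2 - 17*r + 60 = (r - 5)*(r^2 + r - 12) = (r - 5)*(r - 3)*(r + 4)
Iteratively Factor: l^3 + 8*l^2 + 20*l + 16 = (l + 2)*(l^2 + 6*l + 8) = (l + 2)^2*(l + 4)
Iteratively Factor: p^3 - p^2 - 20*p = (p - 5)*(p^2 + 4*p) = p*(p - 5)*(p + 4)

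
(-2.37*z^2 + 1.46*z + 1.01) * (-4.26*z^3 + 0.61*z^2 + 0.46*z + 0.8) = 10.0962*z^5 - 7.6653*z^4 - 4.5022*z^3 - 0.6083*z^2 + 1.6326*z + 0.808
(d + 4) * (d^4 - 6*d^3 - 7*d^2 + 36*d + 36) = d^5 - 2*d^4 - 31*d^3 + 8*d^2 + 180*d + 144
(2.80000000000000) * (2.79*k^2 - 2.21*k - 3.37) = 7.812*k^2 - 6.188*k - 9.436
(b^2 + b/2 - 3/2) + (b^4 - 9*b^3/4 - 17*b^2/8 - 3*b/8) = b^4 - 9*b^3/4 - 9*b^2/8 + b/8 - 3/2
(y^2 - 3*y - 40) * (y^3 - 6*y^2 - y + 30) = y^5 - 9*y^4 - 23*y^3 + 273*y^2 - 50*y - 1200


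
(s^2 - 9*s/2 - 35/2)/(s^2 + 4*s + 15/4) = 2*(s - 7)/(2*s + 3)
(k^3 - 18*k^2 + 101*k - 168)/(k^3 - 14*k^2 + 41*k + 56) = (k - 3)/(k + 1)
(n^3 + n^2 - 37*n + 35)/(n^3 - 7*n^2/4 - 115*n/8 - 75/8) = 8*(n^2 + 6*n - 7)/(8*n^2 + 26*n + 15)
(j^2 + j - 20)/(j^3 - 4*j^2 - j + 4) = (j + 5)/(j^2 - 1)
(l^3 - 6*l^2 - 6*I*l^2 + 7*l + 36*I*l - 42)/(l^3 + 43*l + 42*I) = (l - 6)/(l + 6*I)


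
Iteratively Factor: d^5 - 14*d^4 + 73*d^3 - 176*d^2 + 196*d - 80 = (d - 5)*(d^4 - 9*d^3 + 28*d^2 - 36*d + 16) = (d - 5)*(d - 1)*(d^3 - 8*d^2 + 20*d - 16) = (d - 5)*(d - 2)*(d - 1)*(d^2 - 6*d + 8) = (d - 5)*(d - 2)^2*(d - 1)*(d - 4)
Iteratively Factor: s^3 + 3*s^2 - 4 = (s - 1)*(s^2 + 4*s + 4) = (s - 1)*(s + 2)*(s + 2)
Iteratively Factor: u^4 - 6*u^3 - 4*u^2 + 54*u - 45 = (u + 3)*(u^3 - 9*u^2 + 23*u - 15) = (u - 3)*(u + 3)*(u^2 - 6*u + 5) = (u - 5)*(u - 3)*(u + 3)*(u - 1)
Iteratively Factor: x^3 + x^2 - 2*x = (x - 1)*(x^2 + 2*x) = (x - 1)*(x + 2)*(x)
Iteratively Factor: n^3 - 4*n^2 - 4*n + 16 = (n + 2)*(n^2 - 6*n + 8) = (n - 2)*(n + 2)*(n - 4)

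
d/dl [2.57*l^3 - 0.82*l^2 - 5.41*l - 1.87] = 7.71*l^2 - 1.64*l - 5.41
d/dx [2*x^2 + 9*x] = 4*x + 9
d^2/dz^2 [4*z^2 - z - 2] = 8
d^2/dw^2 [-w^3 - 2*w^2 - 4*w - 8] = -6*w - 4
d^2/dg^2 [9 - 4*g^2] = -8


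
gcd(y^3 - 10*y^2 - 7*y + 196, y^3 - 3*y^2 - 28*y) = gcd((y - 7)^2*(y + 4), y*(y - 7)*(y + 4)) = y^2 - 3*y - 28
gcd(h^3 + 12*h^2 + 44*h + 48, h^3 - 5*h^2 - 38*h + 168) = h + 6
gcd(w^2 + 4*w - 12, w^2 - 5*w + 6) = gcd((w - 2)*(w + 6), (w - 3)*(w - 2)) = w - 2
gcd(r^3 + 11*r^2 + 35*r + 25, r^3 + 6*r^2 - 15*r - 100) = r^2 + 10*r + 25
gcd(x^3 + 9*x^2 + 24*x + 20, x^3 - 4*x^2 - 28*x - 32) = x^2 + 4*x + 4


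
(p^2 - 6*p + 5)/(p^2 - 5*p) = (p - 1)/p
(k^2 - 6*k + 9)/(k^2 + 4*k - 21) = (k - 3)/(k + 7)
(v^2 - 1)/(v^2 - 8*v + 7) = (v + 1)/(v - 7)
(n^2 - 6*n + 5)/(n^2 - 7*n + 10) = (n - 1)/(n - 2)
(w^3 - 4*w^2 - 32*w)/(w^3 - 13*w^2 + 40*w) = (w + 4)/(w - 5)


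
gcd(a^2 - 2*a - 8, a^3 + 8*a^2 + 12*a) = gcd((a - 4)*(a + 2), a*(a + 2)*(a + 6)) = a + 2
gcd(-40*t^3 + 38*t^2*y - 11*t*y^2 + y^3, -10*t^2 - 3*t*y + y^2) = -5*t + y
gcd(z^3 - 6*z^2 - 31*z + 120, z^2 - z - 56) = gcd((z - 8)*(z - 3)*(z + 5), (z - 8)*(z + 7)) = z - 8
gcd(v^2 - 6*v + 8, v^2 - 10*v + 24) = v - 4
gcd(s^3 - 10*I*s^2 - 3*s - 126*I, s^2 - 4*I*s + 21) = s^2 - 4*I*s + 21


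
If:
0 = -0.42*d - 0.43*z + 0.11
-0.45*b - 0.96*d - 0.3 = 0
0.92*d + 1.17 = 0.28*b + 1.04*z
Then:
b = 0.25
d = -0.43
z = 0.68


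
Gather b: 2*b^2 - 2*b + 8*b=2*b^2 + 6*b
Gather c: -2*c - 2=-2*c - 2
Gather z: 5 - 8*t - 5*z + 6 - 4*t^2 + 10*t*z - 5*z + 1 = -4*t^2 - 8*t + z*(10*t - 10) + 12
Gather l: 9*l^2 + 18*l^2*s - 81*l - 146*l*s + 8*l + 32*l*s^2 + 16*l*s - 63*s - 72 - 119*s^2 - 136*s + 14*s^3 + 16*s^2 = l^2*(18*s + 9) + l*(32*s^2 - 130*s - 73) + 14*s^3 - 103*s^2 - 199*s - 72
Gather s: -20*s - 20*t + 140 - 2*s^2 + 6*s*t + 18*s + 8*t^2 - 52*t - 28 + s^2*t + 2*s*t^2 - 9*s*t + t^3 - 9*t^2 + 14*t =s^2*(t - 2) + s*(2*t^2 - 3*t - 2) + t^3 - t^2 - 58*t + 112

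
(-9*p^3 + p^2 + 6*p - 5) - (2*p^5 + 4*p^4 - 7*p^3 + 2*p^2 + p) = -2*p^5 - 4*p^4 - 2*p^3 - p^2 + 5*p - 5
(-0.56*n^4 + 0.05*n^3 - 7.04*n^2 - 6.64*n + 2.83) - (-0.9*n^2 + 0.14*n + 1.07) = -0.56*n^4 + 0.05*n^3 - 6.14*n^2 - 6.78*n + 1.76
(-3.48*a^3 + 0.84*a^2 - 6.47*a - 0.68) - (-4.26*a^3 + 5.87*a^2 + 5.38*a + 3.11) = 0.78*a^3 - 5.03*a^2 - 11.85*a - 3.79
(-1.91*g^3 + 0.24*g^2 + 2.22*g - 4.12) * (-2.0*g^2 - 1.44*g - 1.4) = 3.82*g^5 + 2.2704*g^4 - 2.1116*g^3 + 4.7072*g^2 + 2.8248*g + 5.768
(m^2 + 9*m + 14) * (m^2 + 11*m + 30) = m^4 + 20*m^3 + 143*m^2 + 424*m + 420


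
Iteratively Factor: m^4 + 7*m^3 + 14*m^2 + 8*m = (m + 2)*(m^3 + 5*m^2 + 4*m) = (m + 2)*(m + 4)*(m^2 + m) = m*(m + 2)*(m + 4)*(m + 1)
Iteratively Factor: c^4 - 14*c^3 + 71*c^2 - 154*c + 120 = (c - 3)*(c^3 - 11*c^2 + 38*c - 40) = (c - 4)*(c - 3)*(c^2 - 7*c + 10) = (c - 5)*(c - 4)*(c - 3)*(c - 2)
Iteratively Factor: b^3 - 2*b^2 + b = (b - 1)*(b^2 - b) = (b - 1)^2*(b)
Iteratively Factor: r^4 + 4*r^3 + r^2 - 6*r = (r + 3)*(r^3 + r^2 - 2*r) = r*(r + 3)*(r^2 + r - 2) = r*(r + 2)*(r + 3)*(r - 1)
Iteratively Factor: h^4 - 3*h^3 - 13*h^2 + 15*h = (h)*(h^3 - 3*h^2 - 13*h + 15) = h*(h - 5)*(h^2 + 2*h - 3) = h*(h - 5)*(h + 3)*(h - 1)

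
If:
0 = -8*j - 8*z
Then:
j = -z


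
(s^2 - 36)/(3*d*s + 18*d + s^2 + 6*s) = (s - 6)/(3*d + s)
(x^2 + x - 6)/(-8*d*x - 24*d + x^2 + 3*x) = (x - 2)/(-8*d + x)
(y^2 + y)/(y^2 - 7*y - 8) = y/(y - 8)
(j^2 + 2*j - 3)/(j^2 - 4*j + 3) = (j + 3)/(j - 3)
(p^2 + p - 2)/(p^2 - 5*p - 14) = (p - 1)/(p - 7)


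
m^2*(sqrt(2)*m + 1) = sqrt(2)*m^3 + m^2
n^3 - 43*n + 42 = (n - 6)*(n - 1)*(n + 7)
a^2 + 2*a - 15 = (a - 3)*(a + 5)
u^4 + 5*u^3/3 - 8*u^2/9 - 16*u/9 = u*(u - 1)*(u + 4/3)^2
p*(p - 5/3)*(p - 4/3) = p^3 - 3*p^2 + 20*p/9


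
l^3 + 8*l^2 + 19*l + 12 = (l + 1)*(l + 3)*(l + 4)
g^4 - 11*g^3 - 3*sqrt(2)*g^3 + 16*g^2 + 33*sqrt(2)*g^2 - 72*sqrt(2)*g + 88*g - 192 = (g - 8)*(g - 3)*(g - 4*sqrt(2))*(g + sqrt(2))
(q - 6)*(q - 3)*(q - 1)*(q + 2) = q^4 - 8*q^3 + 7*q^2 + 36*q - 36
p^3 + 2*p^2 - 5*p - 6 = (p - 2)*(p + 1)*(p + 3)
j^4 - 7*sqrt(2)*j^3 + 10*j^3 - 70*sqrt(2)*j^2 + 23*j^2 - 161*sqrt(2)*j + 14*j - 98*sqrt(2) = (j + 1)*(j + 2)*(j + 7)*(j - 7*sqrt(2))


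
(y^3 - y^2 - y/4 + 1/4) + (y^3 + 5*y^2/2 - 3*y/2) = 2*y^3 + 3*y^2/2 - 7*y/4 + 1/4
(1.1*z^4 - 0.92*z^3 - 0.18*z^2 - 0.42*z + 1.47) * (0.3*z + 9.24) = 0.33*z^5 + 9.888*z^4 - 8.5548*z^3 - 1.7892*z^2 - 3.4398*z + 13.5828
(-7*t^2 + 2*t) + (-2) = -7*t^2 + 2*t - 2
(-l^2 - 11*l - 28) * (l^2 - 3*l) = -l^4 - 8*l^3 + 5*l^2 + 84*l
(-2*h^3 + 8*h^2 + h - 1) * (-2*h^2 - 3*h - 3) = 4*h^5 - 10*h^4 - 20*h^3 - 25*h^2 + 3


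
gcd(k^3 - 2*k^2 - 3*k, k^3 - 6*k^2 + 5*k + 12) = k^2 - 2*k - 3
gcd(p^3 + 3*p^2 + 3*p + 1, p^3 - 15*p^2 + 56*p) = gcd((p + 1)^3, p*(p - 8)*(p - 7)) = 1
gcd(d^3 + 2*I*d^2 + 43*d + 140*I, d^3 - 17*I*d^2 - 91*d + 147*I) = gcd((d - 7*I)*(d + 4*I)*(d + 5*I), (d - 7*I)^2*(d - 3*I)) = d - 7*I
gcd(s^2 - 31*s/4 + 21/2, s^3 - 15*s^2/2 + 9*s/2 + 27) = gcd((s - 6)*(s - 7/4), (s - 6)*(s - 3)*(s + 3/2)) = s - 6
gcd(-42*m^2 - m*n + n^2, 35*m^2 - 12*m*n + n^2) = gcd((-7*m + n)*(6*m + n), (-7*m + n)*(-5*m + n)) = 7*m - n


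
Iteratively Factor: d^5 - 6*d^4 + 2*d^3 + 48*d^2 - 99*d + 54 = (d + 3)*(d^4 - 9*d^3 + 29*d^2 - 39*d + 18) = (d - 1)*(d + 3)*(d^3 - 8*d^2 + 21*d - 18) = (d - 2)*(d - 1)*(d + 3)*(d^2 - 6*d + 9) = (d - 3)*(d - 2)*(d - 1)*(d + 3)*(d - 3)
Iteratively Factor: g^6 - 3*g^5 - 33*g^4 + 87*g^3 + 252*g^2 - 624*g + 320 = (g + 4)*(g^5 - 7*g^4 - 5*g^3 + 107*g^2 - 176*g + 80) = (g - 4)*(g + 4)*(g^4 - 3*g^3 - 17*g^2 + 39*g - 20) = (g - 4)*(g + 4)^2*(g^3 - 7*g^2 + 11*g - 5) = (g - 4)*(g - 1)*(g + 4)^2*(g^2 - 6*g + 5) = (g - 4)*(g - 1)^2*(g + 4)^2*(g - 5)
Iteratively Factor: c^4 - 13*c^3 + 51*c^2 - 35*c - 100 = (c - 5)*(c^3 - 8*c^2 + 11*c + 20) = (c - 5)^2*(c^2 - 3*c - 4) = (c - 5)^2*(c - 4)*(c + 1)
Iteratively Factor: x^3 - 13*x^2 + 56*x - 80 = (x - 4)*(x^2 - 9*x + 20) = (x - 4)^2*(x - 5)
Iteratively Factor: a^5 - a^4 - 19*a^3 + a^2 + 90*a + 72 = (a - 3)*(a^4 + 2*a^3 - 13*a^2 - 38*a - 24) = (a - 3)*(a + 1)*(a^3 + a^2 - 14*a - 24) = (a - 3)*(a + 1)*(a + 2)*(a^2 - a - 12) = (a - 4)*(a - 3)*(a + 1)*(a + 2)*(a + 3)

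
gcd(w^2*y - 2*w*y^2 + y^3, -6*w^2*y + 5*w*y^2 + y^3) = -w*y + y^2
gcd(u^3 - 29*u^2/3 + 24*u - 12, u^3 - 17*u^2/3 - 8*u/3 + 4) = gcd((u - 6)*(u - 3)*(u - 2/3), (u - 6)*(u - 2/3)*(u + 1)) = u^2 - 20*u/3 + 4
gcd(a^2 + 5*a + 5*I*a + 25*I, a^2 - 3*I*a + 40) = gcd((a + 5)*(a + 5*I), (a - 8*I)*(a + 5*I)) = a + 5*I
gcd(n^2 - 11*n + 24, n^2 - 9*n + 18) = n - 3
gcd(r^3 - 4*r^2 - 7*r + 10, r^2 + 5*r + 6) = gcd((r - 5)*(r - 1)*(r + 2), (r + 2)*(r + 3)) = r + 2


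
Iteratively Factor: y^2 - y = (y)*(y - 1)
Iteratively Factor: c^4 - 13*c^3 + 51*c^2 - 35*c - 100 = (c - 4)*(c^3 - 9*c^2 + 15*c + 25) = (c - 5)*(c - 4)*(c^2 - 4*c - 5) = (c - 5)^2*(c - 4)*(c + 1)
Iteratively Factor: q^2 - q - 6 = (q + 2)*(q - 3)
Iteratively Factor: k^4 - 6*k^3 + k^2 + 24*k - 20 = (k - 1)*(k^3 - 5*k^2 - 4*k + 20) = (k - 1)*(k + 2)*(k^2 - 7*k + 10) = (k - 5)*(k - 1)*(k + 2)*(k - 2)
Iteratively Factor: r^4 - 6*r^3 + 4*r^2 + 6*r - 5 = (r - 1)*(r^3 - 5*r^2 - r + 5) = (r - 5)*(r - 1)*(r^2 - 1) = (r - 5)*(r - 1)^2*(r + 1)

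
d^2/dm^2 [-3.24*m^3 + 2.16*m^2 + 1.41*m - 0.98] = 4.32 - 19.44*m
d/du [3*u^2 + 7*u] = 6*u + 7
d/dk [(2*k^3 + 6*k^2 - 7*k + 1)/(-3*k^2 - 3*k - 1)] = (-6*k^4 - 12*k^3 - 45*k^2 - 6*k + 10)/(9*k^4 + 18*k^3 + 15*k^2 + 6*k + 1)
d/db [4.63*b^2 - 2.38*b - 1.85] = 9.26*b - 2.38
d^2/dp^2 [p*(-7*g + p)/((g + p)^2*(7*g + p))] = 2*(784*g^4 - 245*g^3*p - 189*g^2*p^2 - 23*g*p^3 + p^4)/(343*g^7 + 1519*g^6*p + 2667*g^5*p^2 + 2339*g^4*p^3 + 1061*g^3*p^4 + 237*g^2*p^5 + 25*g*p^6 + p^7)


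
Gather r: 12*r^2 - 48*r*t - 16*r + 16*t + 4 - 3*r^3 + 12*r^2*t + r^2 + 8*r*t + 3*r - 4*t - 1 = -3*r^3 + r^2*(12*t + 13) + r*(-40*t - 13) + 12*t + 3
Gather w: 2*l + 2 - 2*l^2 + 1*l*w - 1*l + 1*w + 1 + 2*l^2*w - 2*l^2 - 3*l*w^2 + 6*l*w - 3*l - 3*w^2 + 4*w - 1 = -4*l^2 - 2*l + w^2*(-3*l - 3) + w*(2*l^2 + 7*l + 5) + 2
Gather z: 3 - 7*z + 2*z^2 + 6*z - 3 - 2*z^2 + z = 0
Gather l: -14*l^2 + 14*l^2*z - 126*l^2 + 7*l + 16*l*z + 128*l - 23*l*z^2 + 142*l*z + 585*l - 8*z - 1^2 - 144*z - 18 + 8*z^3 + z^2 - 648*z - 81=l^2*(14*z - 140) + l*(-23*z^2 + 158*z + 720) + 8*z^3 + z^2 - 800*z - 100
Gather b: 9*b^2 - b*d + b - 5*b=9*b^2 + b*(-d - 4)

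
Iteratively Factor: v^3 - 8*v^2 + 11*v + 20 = (v - 4)*(v^2 - 4*v - 5) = (v - 5)*(v - 4)*(v + 1)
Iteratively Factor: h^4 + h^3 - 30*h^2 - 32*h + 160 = (h - 2)*(h^3 + 3*h^2 - 24*h - 80) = (h - 2)*(h + 4)*(h^2 - h - 20) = (h - 2)*(h + 4)^2*(h - 5)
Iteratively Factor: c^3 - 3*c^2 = (c - 3)*(c^2) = c*(c - 3)*(c)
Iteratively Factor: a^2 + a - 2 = (a - 1)*(a + 2)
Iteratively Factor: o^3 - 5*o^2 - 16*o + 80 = (o + 4)*(o^2 - 9*o + 20) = (o - 5)*(o + 4)*(o - 4)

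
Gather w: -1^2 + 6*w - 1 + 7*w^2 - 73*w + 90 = 7*w^2 - 67*w + 88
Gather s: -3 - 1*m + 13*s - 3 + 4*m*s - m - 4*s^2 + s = -2*m - 4*s^2 + s*(4*m + 14) - 6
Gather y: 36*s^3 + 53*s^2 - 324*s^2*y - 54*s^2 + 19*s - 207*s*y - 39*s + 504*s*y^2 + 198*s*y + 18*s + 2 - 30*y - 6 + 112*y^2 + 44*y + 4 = 36*s^3 - s^2 - 2*s + y^2*(504*s + 112) + y*(-324*s^2 - 9*s + 14)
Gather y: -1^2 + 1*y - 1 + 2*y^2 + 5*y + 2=2*y^2 + 6*y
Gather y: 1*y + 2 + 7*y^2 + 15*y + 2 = 7*y^2 + 16*y + 4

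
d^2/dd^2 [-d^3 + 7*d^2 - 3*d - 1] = 14 - 6*d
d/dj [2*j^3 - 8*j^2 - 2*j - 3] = 6*j^2 - 16*j - 2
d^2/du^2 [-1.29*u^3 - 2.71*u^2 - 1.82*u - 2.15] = -7.74*u - 5.42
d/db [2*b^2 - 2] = 4*b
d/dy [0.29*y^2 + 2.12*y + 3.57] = 0.58*y + 2.12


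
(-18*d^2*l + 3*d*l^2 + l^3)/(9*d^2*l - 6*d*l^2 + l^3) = (-6*d - l)/(3*d - l)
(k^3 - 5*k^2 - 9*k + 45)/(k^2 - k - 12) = (k^2 - 8*k + 15)/(k - 4)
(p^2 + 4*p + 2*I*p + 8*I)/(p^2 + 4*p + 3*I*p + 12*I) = (p + 2*I)/(p + 3*I)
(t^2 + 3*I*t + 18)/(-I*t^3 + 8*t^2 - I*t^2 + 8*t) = (-t^2 - 3*I*t - 18)/(t*(I*t^2 - 8*t + I*t - 8))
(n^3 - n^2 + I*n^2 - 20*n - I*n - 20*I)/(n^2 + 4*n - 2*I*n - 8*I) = (n^2 + n*(-5 + I) - 5*I)/(n - 2*I)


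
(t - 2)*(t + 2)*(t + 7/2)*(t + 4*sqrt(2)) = t^4 + 7*t^3/2 + 4*sqrt(2)*t^3 - 4*t^2 + 14*sqrt(2)*t^2 - 16*sqrt(2)*t - 14*t - 56*sqrt(2)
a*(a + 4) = a^2 + 4*a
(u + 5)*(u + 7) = u^2 + 12*u + 35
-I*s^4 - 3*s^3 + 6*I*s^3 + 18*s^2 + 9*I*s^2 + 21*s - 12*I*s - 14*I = (s - 7)*(s - 2*I)*(s - I)*(-I*s - I)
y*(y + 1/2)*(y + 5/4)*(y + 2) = y^4 + 15*y^3/4 + 33*y^2/8 + 5*y/4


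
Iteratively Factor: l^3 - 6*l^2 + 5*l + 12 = (l - 4)*(l^2 - 2*l - 3) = (l - 4)*(l - 3)*(l + 1)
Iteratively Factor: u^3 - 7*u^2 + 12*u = (u - 4)*(u^2 - 3*u) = u*(u - 4)*(u - 3)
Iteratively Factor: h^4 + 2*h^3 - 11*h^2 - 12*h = (h + 4)*(h^3 - 2*h^2 - 3*h) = h*(h + 4)*(h^2 - 2*h - 3) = h*(h - 3)*(h + 4)*(h + 1)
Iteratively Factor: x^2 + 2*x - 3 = (x + 3)*(x - 1)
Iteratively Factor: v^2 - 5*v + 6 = (v - 3)*(v - 2)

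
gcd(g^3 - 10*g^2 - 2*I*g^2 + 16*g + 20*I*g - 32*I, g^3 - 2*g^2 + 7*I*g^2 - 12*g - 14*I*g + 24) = g - 2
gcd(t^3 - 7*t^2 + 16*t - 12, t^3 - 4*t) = t - 2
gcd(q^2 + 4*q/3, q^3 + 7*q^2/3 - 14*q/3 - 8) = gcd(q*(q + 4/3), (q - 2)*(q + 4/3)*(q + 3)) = q + 4/3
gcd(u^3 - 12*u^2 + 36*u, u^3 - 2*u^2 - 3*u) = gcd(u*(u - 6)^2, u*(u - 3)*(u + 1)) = u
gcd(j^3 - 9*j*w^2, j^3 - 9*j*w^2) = -j^3 + 9*j*w^2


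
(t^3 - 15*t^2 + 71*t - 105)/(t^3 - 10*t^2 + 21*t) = (t - 5)/t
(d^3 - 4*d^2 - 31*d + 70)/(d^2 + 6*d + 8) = (d^3 - 4*d^2 - 31*d + 70)/(d^2 + 6*d + 8)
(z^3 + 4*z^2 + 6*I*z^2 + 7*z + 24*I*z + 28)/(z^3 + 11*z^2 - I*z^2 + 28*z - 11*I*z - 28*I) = (z + 7*I)/(z + 7)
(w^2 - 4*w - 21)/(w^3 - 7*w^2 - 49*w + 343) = (w + 3)/(w^2 - 49)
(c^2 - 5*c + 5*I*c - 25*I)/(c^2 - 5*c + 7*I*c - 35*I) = (c + 5*I)/(c + 7*I)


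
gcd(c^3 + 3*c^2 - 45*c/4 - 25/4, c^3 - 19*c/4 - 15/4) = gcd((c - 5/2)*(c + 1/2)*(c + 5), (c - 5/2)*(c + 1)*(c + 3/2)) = c - 5/2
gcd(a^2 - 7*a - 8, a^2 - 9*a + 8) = a - 8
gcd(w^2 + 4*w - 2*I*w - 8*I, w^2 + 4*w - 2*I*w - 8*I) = w^2 + w*(4 - 2*I) - 8*I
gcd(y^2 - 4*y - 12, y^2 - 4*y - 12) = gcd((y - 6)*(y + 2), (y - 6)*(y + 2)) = y^2 - 4*y - 12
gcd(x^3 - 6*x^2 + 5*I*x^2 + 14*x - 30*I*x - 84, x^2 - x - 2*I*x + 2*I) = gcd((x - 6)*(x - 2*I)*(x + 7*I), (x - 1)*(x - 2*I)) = x - 2*I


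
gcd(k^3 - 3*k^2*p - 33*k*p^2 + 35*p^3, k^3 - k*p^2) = -k + p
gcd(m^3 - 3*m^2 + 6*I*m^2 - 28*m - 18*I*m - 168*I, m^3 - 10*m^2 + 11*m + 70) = m - 7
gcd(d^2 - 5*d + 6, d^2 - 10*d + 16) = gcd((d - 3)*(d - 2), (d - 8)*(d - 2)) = d - 2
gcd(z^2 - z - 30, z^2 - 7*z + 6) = z - 6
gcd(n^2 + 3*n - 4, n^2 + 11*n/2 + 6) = n + 4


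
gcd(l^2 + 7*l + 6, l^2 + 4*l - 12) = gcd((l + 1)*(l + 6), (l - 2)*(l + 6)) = l + 6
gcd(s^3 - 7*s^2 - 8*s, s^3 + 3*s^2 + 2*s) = s^2 + s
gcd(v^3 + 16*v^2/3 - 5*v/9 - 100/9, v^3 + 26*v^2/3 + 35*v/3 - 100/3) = v^2 + 11*v/3 - 20/3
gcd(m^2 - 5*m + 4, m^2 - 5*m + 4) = m^2 - 5*m + 4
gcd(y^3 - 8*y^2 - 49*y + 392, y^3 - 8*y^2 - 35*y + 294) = y - 7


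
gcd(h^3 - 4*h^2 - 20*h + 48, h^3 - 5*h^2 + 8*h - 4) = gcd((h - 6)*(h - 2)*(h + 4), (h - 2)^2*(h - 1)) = h - 2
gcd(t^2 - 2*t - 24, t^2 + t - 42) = t - 6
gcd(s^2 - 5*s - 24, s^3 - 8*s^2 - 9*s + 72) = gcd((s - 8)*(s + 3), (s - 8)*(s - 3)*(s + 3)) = s^2 - 5*s - 24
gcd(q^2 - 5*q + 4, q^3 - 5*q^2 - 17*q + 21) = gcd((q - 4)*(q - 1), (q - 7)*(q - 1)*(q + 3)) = q - 1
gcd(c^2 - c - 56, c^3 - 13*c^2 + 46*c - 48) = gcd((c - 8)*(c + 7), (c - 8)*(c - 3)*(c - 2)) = c - 8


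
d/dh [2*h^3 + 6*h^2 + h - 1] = 6*h^2 + 12*h + 1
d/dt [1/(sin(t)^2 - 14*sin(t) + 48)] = 2*(7 - sin(t))*cos(t)/(sin(t)^2 - 14*sin(t) + 48)^2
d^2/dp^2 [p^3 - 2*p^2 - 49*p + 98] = 6*p - 4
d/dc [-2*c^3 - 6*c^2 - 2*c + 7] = -6*c^2 - 12*c - 2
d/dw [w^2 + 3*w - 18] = 2*w + 3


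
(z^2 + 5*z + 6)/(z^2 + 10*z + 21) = (z + 2)/(z + 7)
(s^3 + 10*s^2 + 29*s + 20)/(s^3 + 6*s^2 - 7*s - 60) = (s + 1)/(s - 3)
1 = 1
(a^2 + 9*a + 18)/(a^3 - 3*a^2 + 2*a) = (a^2 + 9*a + 18)/(a*(a^2 - 3*a + 2))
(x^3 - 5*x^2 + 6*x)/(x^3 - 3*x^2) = (x - 2)/x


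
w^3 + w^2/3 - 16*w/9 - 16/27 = (w - 4/3)*(w + 1/3)*(w + 4/3)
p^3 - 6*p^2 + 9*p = p*(p - 3)^2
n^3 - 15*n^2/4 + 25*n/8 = n*(n - 5/2)*(n - 5/4)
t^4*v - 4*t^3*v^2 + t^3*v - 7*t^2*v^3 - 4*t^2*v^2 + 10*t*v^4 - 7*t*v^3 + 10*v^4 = (t - 5*v)*(t - v)*(t + 2*v)*(t*v + v)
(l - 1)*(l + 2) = l^2 + l - 2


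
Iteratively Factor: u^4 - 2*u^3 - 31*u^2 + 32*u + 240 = (u + 4)*(u^3 - 6*u^2 - 7*u + 60) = (u - 4)*(u + 4)*(u^2 - 2*u - 15) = (u - 5)*(u - 4)*(u + 4)*(u + 3)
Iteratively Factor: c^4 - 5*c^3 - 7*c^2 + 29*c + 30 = (c - 3)*(c^3 - 2*c^2 - 13*c - 10) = (c - 3)*(c + 2)*(c^2 - 4*c - 5) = (c - 3)*(c + 1)*(c + 2)*(c - 5)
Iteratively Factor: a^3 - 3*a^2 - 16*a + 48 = (a - 3)*(a^2 - 16) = (a - 4)*(a - 3)*(a + 4)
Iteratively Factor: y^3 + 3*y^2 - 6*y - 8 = (y + 1)*(y^2 + 2*y - 8) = (y - 2)*(y + 1)*(y + 4)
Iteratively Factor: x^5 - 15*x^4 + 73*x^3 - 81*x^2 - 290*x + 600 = (x - 5)*(x^4 - 10*x^3 + 23*x^2 + 34*x - 120) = (x - 5)*(x - 3)*(x^3 - 7*x^2 + 2*x + 40) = (x - 5)^2*(x - 3)*(x^2 - 2*x - 8) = (x - 5)^2*(x - 4)*(x - 3)*(x + 2)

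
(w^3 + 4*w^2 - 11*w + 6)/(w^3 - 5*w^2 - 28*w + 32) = (w^2 + 5*w - 6)/(w^2 - 4*w - 32)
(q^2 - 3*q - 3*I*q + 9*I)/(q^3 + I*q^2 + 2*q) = (q^2 - 3*q - 3*I*q + 9*I)/(q*(q^2 + I*q + 2))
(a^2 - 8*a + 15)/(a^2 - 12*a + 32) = (a^2 - 8*a + 15)/(a^2 - 12*a + 32)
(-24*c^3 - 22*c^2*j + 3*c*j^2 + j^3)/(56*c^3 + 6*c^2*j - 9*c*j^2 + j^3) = (-6*c^2 - 7*c*j - j^2)/(14*c^2 + 5*c*j - j^2)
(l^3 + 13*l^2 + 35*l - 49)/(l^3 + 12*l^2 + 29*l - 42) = (l + 7)/(l + 6)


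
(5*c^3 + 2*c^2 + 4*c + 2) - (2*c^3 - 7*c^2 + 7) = 3*c^3 + 9*c^2 + 4*c - 5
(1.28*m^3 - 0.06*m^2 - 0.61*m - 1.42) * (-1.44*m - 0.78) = -1.8432*m^4 - 0.912*m^3 + 0.9252*m^2 + 2.5206*m + 1.1076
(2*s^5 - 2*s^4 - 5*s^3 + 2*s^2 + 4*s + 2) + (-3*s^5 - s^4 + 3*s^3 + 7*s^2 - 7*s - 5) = -s^5 - 3*s^4 - 2*s^3 + 9*s^2 - 3*s - 3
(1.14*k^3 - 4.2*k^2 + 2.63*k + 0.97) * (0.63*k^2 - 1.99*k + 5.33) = 0.7182*k^5 - 4.9146*k^4 + 16.0911*k^3 - 27.0086*k^2 + 12.0876*k + 5.1701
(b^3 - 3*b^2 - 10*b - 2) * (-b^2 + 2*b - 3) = -b^5 + 5*b^4 + b^3 - 9*b^2 + 26*b + 6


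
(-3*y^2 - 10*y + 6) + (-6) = -3*y^2 - 10*y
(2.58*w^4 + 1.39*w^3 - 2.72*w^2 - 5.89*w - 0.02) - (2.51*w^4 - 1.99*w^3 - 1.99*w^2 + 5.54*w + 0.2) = 0.0700000000000003*w^4 + 3.38*w^3 - 0.73*w^2 - 11.43*w - 0.22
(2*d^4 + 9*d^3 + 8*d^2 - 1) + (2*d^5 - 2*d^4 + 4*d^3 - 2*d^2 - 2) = 2*d^5 + 13*d^3 + 6*d^2 - 3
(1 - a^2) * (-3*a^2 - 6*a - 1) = 3*a^4 + 6*a^3 - 2*a^2 - 6*a - 1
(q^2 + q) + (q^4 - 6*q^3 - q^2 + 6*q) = q^4 - 6*q^3 + 7*q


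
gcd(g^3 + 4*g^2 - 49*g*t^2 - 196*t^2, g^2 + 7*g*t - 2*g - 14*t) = g + 7*t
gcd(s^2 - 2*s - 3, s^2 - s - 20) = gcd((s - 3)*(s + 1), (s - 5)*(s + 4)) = 1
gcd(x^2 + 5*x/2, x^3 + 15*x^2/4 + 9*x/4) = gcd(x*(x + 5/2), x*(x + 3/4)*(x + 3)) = x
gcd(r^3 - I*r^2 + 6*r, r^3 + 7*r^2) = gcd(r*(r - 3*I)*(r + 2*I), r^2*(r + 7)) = r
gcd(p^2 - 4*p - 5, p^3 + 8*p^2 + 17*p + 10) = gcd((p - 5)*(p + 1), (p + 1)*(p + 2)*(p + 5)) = p + 1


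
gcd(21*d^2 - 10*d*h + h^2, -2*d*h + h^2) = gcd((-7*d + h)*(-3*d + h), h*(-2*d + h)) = 1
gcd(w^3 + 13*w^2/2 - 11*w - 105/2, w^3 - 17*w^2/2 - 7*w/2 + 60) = w^2 - w/2 - 15/2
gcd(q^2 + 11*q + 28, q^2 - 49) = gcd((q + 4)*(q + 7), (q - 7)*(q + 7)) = q + 7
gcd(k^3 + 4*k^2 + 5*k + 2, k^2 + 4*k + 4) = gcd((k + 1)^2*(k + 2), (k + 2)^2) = k + 2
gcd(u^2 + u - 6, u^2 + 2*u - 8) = u - 2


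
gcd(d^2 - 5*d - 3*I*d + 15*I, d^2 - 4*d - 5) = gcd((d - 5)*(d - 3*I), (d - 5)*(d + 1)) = d - 5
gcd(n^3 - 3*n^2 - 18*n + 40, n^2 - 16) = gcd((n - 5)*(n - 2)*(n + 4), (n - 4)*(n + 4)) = n + 4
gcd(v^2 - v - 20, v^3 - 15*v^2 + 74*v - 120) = v - 5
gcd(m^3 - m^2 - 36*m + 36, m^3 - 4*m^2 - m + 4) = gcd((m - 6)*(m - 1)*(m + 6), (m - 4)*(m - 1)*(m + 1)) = m - 1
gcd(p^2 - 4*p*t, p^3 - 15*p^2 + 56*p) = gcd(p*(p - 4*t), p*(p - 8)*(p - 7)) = p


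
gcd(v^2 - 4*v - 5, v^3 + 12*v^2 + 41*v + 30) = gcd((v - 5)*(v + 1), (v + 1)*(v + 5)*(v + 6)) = v + 1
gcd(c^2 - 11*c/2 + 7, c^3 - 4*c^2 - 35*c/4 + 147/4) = c - 7/2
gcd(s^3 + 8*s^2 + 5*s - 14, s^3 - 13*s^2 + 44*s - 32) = s - 1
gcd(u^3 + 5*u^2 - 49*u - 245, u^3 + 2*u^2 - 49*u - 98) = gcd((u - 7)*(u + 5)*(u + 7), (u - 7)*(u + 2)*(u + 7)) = u^2 - 49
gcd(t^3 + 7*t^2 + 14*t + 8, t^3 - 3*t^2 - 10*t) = t + 2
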